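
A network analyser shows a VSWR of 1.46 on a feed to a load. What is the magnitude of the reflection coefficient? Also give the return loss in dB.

|Γ| = (S − 1)/(S + 1) = (1.46 − 1)/(1.46 + 1) = 0.46/2.46
RL = −20·log₁₀|Γ| = −20·log₁₀(0.187)

|Γ| ≈ 0.187; return loss ≈ 14.6 dB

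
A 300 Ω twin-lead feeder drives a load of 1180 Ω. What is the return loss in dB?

Γ = (1180 − 300)/(1180 + 300) = 0.595
RL = −20·log₁₀|Γ| = −20·log₁₀(0.595)

RL ≈ 4.52 dB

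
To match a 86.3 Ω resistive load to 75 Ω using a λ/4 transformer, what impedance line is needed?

Z_qwt = √(Z_0·R_L) = √(75 × 86.3) = √6472

Z_qwt ≈ 80.5 Ω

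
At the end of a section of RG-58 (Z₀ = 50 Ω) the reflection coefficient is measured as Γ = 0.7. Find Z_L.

Z_L = Z_0·(1 + Γ)/(1 − Γ) = 50·(1.7)/(0.3)

Z_L ≈ 283 Ω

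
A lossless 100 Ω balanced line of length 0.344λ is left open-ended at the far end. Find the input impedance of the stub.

Z_in ≈ +j67 Ω

βl = 2π × 0.344 = 124°
tan(βl) = -1.49
For an open-ended stub, Z_in = −jZ_0·cot(βl) = −jZ_0/tan(βl)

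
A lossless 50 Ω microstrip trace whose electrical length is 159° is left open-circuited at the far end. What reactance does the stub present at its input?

tan(βl) = -0.384
For an open-circuited stub, Z_in = −jZ_0·cot(βl) = −jZ_0/tan(βl)

X_in ≈ 130 Ω (inductive)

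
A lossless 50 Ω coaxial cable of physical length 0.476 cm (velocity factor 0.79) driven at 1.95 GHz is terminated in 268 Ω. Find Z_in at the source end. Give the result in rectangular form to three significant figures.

λ = v/f = 0.79·c / 1.95 GHz = 0.122 m
βl = 2π·l/λ = 2π × 0.0392 = 14.1°
tan(βl) = tan(14.1°) = 0.251
Z_in = Z_0·(Z_L + jZ_0·tanβl)/(Z_0 + jZ_L·tanβl)
     = 50·(268 + j12.6)/(50 + j67.3)

Z_in ≈ 101 − j124 Ω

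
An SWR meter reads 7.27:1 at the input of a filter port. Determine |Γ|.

|Γ| ≈ 0.758

|Γ| = (S − 1)/(S + 1) = (7.27 − 1)/(7.27 + 1) = 6.27/8.27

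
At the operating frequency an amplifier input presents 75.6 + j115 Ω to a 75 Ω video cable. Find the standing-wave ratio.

Γ = (Z_L − Z_0)/(Z_L + Z_0) = (0.6 + j115)/(150.6 + j115)
|Γ| = 115/189 = 0.607
VSWR = (1 + |Γ|)/(1 − |Γ|) = 1.61/0.393

VSWR ≈ 4.09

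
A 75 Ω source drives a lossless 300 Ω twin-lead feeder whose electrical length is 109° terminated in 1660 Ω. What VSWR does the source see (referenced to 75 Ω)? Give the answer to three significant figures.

tan(βl) = -2.9
Z_in = Z_0·(Z_L + jZ_0·tanβl)/(Z_0 + jZ_L·tanβl) = 60.4 + j99.5 Ω
Γ_s = (Z_in − Z_s)/(Z_in + Z_s) = (-14.6 + j99.5)/(135 + j99.5), |Γ_s| = 0.599
VSWR = (1 + |Γ_s|)/(1 − |Γ_s|)

VSWR ≈ 3.98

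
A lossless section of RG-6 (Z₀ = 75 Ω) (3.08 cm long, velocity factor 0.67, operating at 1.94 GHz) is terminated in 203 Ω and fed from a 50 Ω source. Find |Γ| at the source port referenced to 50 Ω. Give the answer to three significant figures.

|Γ| ≈ 0.341

λ = v/f = 0.67·c / 1.94 GHz = 0.104 m
βl = 2π·l/λ = 2π × 0.297 = 107°
tan(βl) = -3.27
Z_in = Z_0·(Z_L + jZ_0·tanβl)/(Z_0 + jZ_L·tanβl) = 29.9 + j19.6 Ω
Γ_s = (Z_in − Z_s)/(Z_in + Z_s) = (-20.1 + j19.6)/(79.9 + j19.6), |Γ_s| = 0.341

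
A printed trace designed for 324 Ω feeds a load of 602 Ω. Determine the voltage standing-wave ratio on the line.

VSWR ≈ 1.86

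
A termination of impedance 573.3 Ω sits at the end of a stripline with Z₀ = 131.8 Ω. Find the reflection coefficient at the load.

Γ = 0.626

Γ = (Z_L − Z_0)/(Z_L + Z_0) = (573.3 − 131.8)/(573.3 + 131.8) = 441.5/705.1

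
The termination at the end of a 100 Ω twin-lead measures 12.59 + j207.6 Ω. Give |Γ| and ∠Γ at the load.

Γ = (Z_L − Z_0)/(Z_L + Z_0) = (-87.41 + j207.6)/(112.6 + j207.6)
|Γ| = 225/236 = 0.954

Γ ≈ 0.954 ∠ 51.3°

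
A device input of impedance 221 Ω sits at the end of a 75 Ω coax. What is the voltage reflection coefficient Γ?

Γ = 0.493

Γ = (Z_L − Z_0)/(Z_L + Z_0) = (221 − 75)/(221 + 75) = 146/296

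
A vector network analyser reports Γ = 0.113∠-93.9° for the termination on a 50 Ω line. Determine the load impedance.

Z_L = Z_0·(1 + Γ)/(1 − Γ) = 50·(0.992 − j0.113)/(1.01 + j0.113)

Z_L ≈ 48 − j11 Ω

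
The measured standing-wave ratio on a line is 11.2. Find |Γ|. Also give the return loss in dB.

|Γ| = (S − 1)/(S + 1) = (11.2 − 1)/(11.2 + 1) = 10.2/12.2
RL = −20·log₁₀|Γ| = −20·log₁₀(0.836)

|Γ| ≈ 0.836; return loss ≈ 1.56 dB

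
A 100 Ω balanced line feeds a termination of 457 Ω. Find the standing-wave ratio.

For a purely resistive load, VSWR = R_L/Z_0 or Z_0/R_L (whichever > 1) = 457/100

VSWR ≈ 4.57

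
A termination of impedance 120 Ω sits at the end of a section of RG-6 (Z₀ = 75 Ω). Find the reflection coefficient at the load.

Γ = (Z_L − Z_0)/(Z_L + Z_0) = (120 − 75)/(120 + 75) = 45/195

Γ = 0.231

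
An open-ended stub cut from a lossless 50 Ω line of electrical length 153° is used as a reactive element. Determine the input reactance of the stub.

X_in ≈ 98.1 Ω (inductive)

tan(βl) = -0.51
For an open-ended stub, Z_in = −jZ_0·cot(βl) = −jZ_0/tan(βl)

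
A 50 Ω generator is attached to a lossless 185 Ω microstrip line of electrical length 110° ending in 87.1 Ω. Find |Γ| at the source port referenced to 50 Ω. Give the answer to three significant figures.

|Γ| ≈ 0.756

tan(βl) = -2.75
Z_in = Z_0·(Z_L + jZ_0·tanβl)/(Z_0 + jZ_L·tanβl) = 279 − j148 Ω
Γ_s = (Z_in − Z_s)/(Z_in + Z_s) = (229 − j148)/(329 − j148), |Γ_s| = 0.756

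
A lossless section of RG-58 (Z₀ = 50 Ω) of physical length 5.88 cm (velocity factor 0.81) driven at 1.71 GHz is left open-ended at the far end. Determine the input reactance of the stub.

λ = v/f = 0.81·c / 1.71 GHz = 0.142 m
βl = 2π·l/λ = 2π × 0.414 = 149°
tan(βl) = -0.602
For an open-ended stub, Z_in = −jZ_0·cot(βl) = −jZ_0/tan(βl)

X_in ≈ 83.1 Ω (inductive)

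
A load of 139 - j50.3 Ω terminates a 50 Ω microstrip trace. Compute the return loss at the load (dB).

RL ≈ 5.63 dB

Γ = (89 − j50.3)/(189 − j50.3), |Γ| = 0.523
RL = −20·log₁₀|Γ| = −20·log₁₀(0.523)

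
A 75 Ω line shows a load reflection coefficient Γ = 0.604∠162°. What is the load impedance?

Z_L = Z_0·(1 + Γ)/(1 − Γ) = 75·(0.426 + j0.187)/(1.57 − j0.187)

Z_L ≈ 19 + j11.1 Ω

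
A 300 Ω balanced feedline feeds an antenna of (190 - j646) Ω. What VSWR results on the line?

VSWR ≈ 9.43

Γ = (Z_L − Z_0)/(Z_L + Z_0) = (-110 − j646)/(490 − j646)
|Γ| = 655/811 = 0.808
VSWR = (1 + |Γ|)/(1 − |Γ|) = 1.81/0.192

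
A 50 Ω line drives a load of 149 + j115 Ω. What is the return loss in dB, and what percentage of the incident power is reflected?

Γ = (99 + j115)/(199 + j115), |Γ| = 0.66
RL = −20·log₁₀(0.66) = 3.61 dB
P_refl/P_inc = |Γ|² = 0.436

RL ≈ 3.61 dB; 43.6% of incident power reflected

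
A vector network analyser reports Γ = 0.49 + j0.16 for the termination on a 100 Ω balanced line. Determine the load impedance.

Z_L ≈ 257 + j112 Ω

Z_L = Z_0·(1 + Γ)/(1 − Γ) = 100·(1.49 + j0.16)/(0.51 − j0.16)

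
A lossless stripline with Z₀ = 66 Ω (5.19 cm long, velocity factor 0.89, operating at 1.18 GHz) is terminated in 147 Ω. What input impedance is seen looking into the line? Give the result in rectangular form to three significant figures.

λ = v/f = 0.89·c / 1.18 GHz = 0.226 m
βl = 2π·l/λ = 2π × 0.229 = 82.6°
tan(βl) = tan(82.6°) = 7.67
Z_in = Z_0·(Z_L + jZ_0·tanβl)/(Z_0 + jZ_L·tanβl)
     = 66·(147 + j506)/(66 + j1130)

Z_in ≈ 30 − j6.85 Ω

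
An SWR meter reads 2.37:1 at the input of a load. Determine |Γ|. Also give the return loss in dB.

|Γ| = (S − 1)/(S + 1) = (2.37 − 1)/(2.37 + 1) = 1.37/3.37
RL = −20·log₁₀|Γ| = −20·log₁₀(0.407)

|Γ| ≈ 0.407; return loss ≈ 7.82 dB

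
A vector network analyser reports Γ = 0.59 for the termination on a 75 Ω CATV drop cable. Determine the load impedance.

Z_L = Z_0·(1 + Γ)/(1 − Γ) = 75·(1.59)/(0.41)

Z_L ≈ 291 Ω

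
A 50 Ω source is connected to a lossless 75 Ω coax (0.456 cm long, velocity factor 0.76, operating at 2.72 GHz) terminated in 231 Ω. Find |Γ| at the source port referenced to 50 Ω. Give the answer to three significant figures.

λ = v/f = 0.76·c / 2.72 GHz = 0.0838 m
βl = 2π·l/λ = 2π × 0.0544 = 19.6°
tan(βl) = 0.356
Z_in = Z_0·(Z_L + jZ_0·tanβl)/(Z_0 + jZ_L·tanβl) = 118 − j103 Ω
Γ_s = (Z_in − Z_s)/(Z_in + Z_s) = (68.3 − j103)/(168 − j103), |Γ_s| = 0.626

|Γ| ≈ 0.626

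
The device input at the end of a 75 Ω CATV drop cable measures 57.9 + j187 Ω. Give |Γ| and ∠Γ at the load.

Γ = (Z_L − Z_0)/(Z_L + Z_0) = (-17.1 + j187)/(132.9 + j187)
|Γ| = 188/229 = 0.819

Γ ≈ 0.819 ∠ 40.6°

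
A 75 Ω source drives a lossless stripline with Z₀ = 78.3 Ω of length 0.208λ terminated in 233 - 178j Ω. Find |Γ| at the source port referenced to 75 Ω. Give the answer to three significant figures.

βl = 2π × 0.208 = 74.9°
tan(βl) = 3.7
Z_in = Z_0·(Z_L + jZ_0·tanβl)/(Z_0 + jZ_L·tanβl) = 16.3 − j7.21 Ω
Γ_s = (Z_in − Z_s)/(Z_in + Z_s) = (-58.7 − j7.21)/(91.3 − j7.21), |Γ_s| = 0.645

|Γ| ≈ 0.645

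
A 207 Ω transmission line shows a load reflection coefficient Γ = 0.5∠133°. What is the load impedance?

Z_L ≈ 80.4 + j78.4 Ω

Z_L = Z_0·(1 + Γ)/(1 − Γ) = 207·(0.659 + j0.366)/(1.34 − j0.366)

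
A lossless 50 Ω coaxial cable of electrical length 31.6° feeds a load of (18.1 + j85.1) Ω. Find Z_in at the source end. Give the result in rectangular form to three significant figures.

tan(βl) = tan(31.6°) = 0.615
Z_in = Z_0·(Z_L + jZ_0·tanβl)/(Z_0 + jZ_L·tanβl)
     = 50·(18.1 + j116)/(-2.35 + j11.1)

Z_in ≈ 482 − j183 Ω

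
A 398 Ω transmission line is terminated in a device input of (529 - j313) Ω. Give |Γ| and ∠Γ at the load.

Γ ≈ 0.347 ∠ -48.6°

Γ = (Z_L − Z_0)/(Z_L + Z_0) = (131 − j313)/(927 − j313)
|Γ| = 339/978 = 0.347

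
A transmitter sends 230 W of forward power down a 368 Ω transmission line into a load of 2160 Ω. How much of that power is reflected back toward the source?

P_reflected ≈ 116 W

Γ = (2160 − 368)/(2160 + 368) = 0.709
|Γ|² = 0.502
P_refl = |Γ|²·P_inc = 116 W, P_del = (1 − |Γ|²)·P_inc = 114 W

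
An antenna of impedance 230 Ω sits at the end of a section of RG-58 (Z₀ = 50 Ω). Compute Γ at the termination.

Γ = 0.643

Γ = (Z_L − Z_0)/(Z_L + Z_0) = (230 − 50)/(230 + 50) = 180/280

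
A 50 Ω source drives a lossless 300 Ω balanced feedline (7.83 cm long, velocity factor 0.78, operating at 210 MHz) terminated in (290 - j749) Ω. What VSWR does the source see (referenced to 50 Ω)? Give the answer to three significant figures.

λ = v/f = 0.78·c / 210 MHz = 1.11 m
βl = 2π·l/λ = 2π × 0.0703 = 25.3°
tan(βl) = 0.473
Z_in = Z_0·(Z_L + jZ_0·tanβl)/(Z_0 + jZ_L·tanβl) = 71.5 − j294 Ω
Γ_s = (Z_in − Z_s)/(Z_in + Z_s) = (21.5 − j294)/(122 − j294), |Γ_s| = 0.926
VSWR = (1 + |Γ_s|)/(1 − |Γ_s|)

VSWR ≈ 26.2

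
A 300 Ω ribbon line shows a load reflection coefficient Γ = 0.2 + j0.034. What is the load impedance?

Z_L ≈ 449 + j31.8 Ω

Z_L = Z_0·(1 + Γ)/(1 − Γ) = 300·(1.2 + j0.034)/(0.8 − j0.034)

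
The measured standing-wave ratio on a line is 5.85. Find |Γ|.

|Γ| ≈ 0.708

|Γ| = (S − 1)/(S + 1) = (5.85 − 1)/(5.85 + 1) = 4.85/6.85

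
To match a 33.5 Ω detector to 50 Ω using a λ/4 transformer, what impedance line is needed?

Z_qwt = √(Z_0·R_L) = √(50 × 33.5) = √1675

Z_qwt ≈ 40.9 Ω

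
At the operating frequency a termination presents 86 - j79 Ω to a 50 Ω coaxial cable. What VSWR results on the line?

VSWR ≈ 3.46

Γ = (Z_L − Z_0)/(Z_L + Z_0) = (36 − j79)/(136 − j79)
|Γ| = 86.8/157 = 0.552
VSWR = (1 + |Γ|)/(1 − |Γ|) = 1.55/0.448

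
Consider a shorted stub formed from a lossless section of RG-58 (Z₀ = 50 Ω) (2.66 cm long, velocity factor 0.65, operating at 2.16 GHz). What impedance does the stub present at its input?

λ = v/f = 0.65·c / 2.16 GHz = 0.0903 m
βl = 2π·l/λ = 2π × 0.295 = 106°
tan(βl) = -3.47
For a shorted stub, Z_in = jZ_0·tan(βl)

Z_in ≈ −j174 Ω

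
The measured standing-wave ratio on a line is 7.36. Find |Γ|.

|Γ| = (S − 1)/(S + 1) = (7.36 − 1)/(7.36 + 1) = 6.36/8.36

|Γ| ≈ 0.761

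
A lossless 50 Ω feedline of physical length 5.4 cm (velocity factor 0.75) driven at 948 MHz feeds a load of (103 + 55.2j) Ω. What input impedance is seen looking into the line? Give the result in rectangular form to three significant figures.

λ = v/f = 0.75·c / 948 MHz = 0.237 m
βl = 2π·l/λ = 2π × 0.228 = 81.9°
tan(βl) = tan(81.9°) = 7.03
Z_in = Z_0·(Z_L + jZ_0·tanβl)/(Z_0 + jZ_L·tanβl)
     = 50·(103 + j407)/(-338 + j724)

Z_in ≈ 20.3 − j16.6 Ω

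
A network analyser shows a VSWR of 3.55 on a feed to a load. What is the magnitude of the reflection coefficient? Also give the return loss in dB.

|Γ| = (S − 1)/(S + 1) = (3.55 − 1)/(3.55 + 1) = 2.55/4.55
RL = −20·log₁₀|Γ| = −20·log₁₀(0.56)

|Γ| ≈ 0.56; return loss ≈ 5.03 dB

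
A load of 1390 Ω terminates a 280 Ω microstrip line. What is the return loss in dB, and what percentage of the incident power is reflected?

RL ≈ 3.55 dB; 44.2% of incident power reflected

Γ = (1390 − 280)/(1390 + 280) = 0.665
RL = −20·log₁₀(0.665) = 3.55 dB
P_refl/P_inc = |Γ|² = 0.442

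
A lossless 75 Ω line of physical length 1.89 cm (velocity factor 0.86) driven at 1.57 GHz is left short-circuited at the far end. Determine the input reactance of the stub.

X_in ≈ 66.1 Ω (inductive)

λ = v/f = 0.86·c / 1.57 GHz = 0.164 m
βl = 2π·l/λ = 2π × 0.115 = 41.4°
tan(βl) = 0.882
For a short-circuited stub, Z_in = jZ_0·tan(βl)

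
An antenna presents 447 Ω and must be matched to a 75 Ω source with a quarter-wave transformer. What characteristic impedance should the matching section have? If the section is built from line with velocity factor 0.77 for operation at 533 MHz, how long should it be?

Z_qwt ≈ 183 Ω; length ≈ 10.8 cm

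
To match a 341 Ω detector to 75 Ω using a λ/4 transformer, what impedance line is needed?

Z_qwt = √(Z_0·R_L) = √(75 × 341) = √25580

Z_qwt ≈ 160 Ω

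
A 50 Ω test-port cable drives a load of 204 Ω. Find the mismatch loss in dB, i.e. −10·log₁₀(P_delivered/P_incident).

mismatch loss ≈ 1.99 dB

Γ = (204 − 50)/(204 + 50) = 0.606
|Γ|² = 0.368, so P_del/P_inc = 1 − |Γ|² = 0.632
ML = −10·log₁₀(1 − |Γ|²)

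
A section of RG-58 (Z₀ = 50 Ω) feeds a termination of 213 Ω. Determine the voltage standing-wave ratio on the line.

For a purely resistive load, VSWR = R_L/Z_0 or Z_0/R_L (whichever > 1) = 213/50

VSWR ≈ 4.26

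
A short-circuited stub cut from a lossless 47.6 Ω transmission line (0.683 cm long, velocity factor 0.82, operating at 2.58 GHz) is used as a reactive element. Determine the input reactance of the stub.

λ = v/f = 0.82·c / 2.58 GHz = 0.0953 m
βl = 2π·l/λ = 2π × 0.0716 = 25.8°
tan(βl) = 0.483
For a short-circuited stub, Z_in = jZ_0·tan(βl)

X_in ≈ 23 Ω (inductive)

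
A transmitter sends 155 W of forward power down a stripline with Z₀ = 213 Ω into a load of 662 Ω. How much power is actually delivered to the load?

Γ = (662 − 213)/(662 + 213) = 0.513
|Γ|² = 0.263
P_refl = |Γ|²·P_inc = 40.8 W, P_del = (1 − |Γ|²)·P_inc = 114 W

P_delivered ≈ 114 W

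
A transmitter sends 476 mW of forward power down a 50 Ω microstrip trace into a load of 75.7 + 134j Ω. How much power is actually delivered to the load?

P_delivered ≈ 213 mW

|Γ| = |(25.7 + j134)/(125.7 + j134)| = 0.743
|Γ|² = 0.551
P_refl = |Γ|²·P_inc = 263 mW, P_del = (1 − |Γ|²)·P_inc = 213 mW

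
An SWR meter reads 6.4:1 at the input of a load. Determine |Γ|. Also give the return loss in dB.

|Γ| ≈ 0.73; return loss ≈ 2.74 dB

|Γ| = (S − 1)/(S + 1) = (6.4 − 1)/(6.4 + 1) = 5.4/7.4
RL = −20·log₁₀|Γ| = −20·log₁₀(0.73)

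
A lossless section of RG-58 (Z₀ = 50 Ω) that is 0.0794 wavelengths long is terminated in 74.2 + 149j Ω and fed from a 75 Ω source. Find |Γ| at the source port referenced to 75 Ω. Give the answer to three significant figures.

|Γ| ≈ 0.702

βl = 2π × 0.0794 = 28.6°
tan(βl) = 0.545
Z_in = Z_0·(Z_L + jZ_0·tanβl)/(Z_0 + jZ_L·tanβl) = 92.3 − j163 Ω
Γ_s = (Z_in − Z_s)/(Z_in + Z_s) = (17.3 − j163)/(167 − j163), |Γ_s| = 0.702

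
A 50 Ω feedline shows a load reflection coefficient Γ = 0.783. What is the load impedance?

Z_L = Z_0·(1 + Γ)/(1 − Γ) = 50·(1.78)/(0.217)

Z_L ≈ 411 Ω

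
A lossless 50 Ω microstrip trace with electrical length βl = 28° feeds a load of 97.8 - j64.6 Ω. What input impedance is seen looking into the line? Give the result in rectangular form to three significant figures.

tan(βl) = tan(28°) = 0.532
Z_in = Z_0·(Z_L + jZ_0·tanβl)/(Z_0 + jZ_L·tanβl)
     = 50·(97.8 − j38)/(84.3 + j52)

Z_in ≈ 31.9 − j42.2 Ω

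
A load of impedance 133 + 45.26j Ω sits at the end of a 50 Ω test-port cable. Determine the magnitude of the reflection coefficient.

Γ = (Z_L − Z_0)/(Z_L + Z_0) = (83 + j45.26)/(183 + j45.26)
|Γ| = 94.5/189

|Γ| ≈ 0.501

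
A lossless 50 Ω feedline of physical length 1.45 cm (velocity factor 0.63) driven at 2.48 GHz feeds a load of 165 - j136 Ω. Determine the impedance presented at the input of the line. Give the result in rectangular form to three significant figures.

λ = v/f = 0.63·c / 2.48 GHz = 0.0762 m
βl = 2π·l/λ = 2π × 0.19 = 68.5°
tan(βl) = tan(68.5°) = 2.54
Z_in = Z_0·(Z_L + jZ_0·tanβl)/(Z_0 + jZ_L·tanβl)
     = 50·(165 − j9.1)/(395 + j419)

Z_in ≈ 9.26 − j11 Ω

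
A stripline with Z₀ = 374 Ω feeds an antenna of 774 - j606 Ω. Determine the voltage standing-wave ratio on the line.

VSWR ≈ 3.54

Γ = (Z_L − Z_0)/(Z_L + Z_0) = (400 − j606)/(1148 − j606)
|Γ| = 726/1300 = 0.559
VSWR = (1 + |Γ|)/(1 − |Γ|) = 1.56/0.441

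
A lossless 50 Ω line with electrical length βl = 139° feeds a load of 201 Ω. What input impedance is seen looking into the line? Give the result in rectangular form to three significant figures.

tan(βl) = tan(139°) = -0.869
Z_in = Z_0·(Z_L + jZ_0·tanβl)/(Z_0 + jZ_L·tanβl)
     = 50·(201 − j43.5)/(50 − j175)

Z_in ≈ 26.7 + j49.9 Ω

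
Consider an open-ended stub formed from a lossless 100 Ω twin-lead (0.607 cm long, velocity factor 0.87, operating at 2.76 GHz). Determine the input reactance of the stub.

λ = v/f = 0.87·c / 2.76 GHz = 0.0946 m
βl = 2π·l/λ = 2π × 0.0642 = 23.1°
tan(βl) = 0.427
For an open-ended stub, Z_in = −jZ_0·cot(βl) = −jZ_0/tan(βl)

X_in ≈ -234 Ω (capacitive)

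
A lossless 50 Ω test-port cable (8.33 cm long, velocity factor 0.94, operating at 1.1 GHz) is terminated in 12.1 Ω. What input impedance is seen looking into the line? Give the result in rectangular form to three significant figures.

λ = v/f = 0.94·c / 1.1 GHz = 0.256 m
βl = 2π·l/λ = 2π × 0.325 = 117°
tan(βl) = tan(117°) = -1.96
Z_in = Z_0·(Z_L + jZ_0·tanβl)/(Z_0 + jZ_L·tanβl)
     = 50·(12.1 − j98.2)/(50 − j23.8)

Z_in ≈ 48 − j75.4 Ω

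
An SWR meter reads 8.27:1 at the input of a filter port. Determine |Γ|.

|Γ| ≈ 0.784

|Γ| = (S − 1)/(S + 1) = (8.27 − 1)/(8.27 + 1) = 7.27/9.27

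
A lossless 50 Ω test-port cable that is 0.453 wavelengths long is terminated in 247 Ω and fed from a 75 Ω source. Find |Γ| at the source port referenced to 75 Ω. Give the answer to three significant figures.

βl = 2π × 0.453 = 163°
tan(βl) = -0.304
Z_in = Z_0·(Z_L + jZ_0·tanβl)/(Z_0 + jZ_L·tanβl) = 82.8 + j109 Ω
Γ_s = (Z_in − Z_s)/(Z_in + Z_s) = (7.82 + j109)/(158 + j109), |Γ_s| = 0.571

|Γ| ≈ 0.571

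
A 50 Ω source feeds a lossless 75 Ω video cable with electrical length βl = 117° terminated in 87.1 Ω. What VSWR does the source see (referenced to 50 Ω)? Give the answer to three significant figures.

tan(βl) = -1.96
Z_in = Z_0·(Z_L + jZ_0·tanβl)/(Z_0 + jZ_L·tanβl) = 68.2 + j8.29 Ω
Γ_s = (Z_in − Z_s)/(Z_in + Z_s) = (18.2 + j8.29)/(118 + j8.29), |Γ_s| = 0.169
VSWR = (1 + |Γ_s|)/(1 − |Γ_s|)

VSWR ≈ 1.41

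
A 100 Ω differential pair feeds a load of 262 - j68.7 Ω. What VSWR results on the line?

VSWR ≈ 2.83

Γ = (Z_L − Z_0)/(Z_L + Z_0) = (162 − j68.7)/(362 − j68.7)
|Γ| = 176/368 = 0.478
VSWR = (1 + |Γ|)/(1 − |Γ|) = 1.48/0.522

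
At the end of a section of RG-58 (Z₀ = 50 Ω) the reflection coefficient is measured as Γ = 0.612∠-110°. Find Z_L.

Z_L ≈ 17.4 − j32.1 Ω

Z_L = Z_0·(1 + Γ)/(1 − Γ) = 50·(0.791 − j0.575)/(1.21 + j0.575)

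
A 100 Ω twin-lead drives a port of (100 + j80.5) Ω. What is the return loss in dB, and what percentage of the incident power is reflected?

Γ = (0 + j80.5)/(200 + j80.5), |Γ| = 0.373
RL = −20·log₁₀(0.373) = 8.56 dB
P_refl/P_inc = |Γ|² = 0.139

RL ≈ 8.56 dB; 13.9% of incident power reflected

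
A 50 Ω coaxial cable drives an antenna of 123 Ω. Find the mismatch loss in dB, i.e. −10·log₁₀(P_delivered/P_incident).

Γ = (123 − 50)/(123 + 50) = 0.422
|Γ|² = 0.178, so P_del/P_inc = 1 − |Γ|² = 0.822
ML = −10·log₁₀(1 − |Γ|²)

mismatch loss ≈ 0.852 dB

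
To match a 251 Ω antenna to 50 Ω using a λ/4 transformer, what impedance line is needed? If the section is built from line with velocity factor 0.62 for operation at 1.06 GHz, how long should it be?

Z_qwt ≈ 112 Ω; length ≈ 4.39 cm

Z_qwt = √(Z_0·R_L) = √(50 × 251) = √12550
λ = 0.62·c/f = 0.175 m, so l = λ/4 = 0.0439 m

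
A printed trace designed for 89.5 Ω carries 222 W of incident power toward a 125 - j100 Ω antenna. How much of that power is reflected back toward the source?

P_reflected ≈ 44.6 W

|Γ| = |(35.5 − j100)/(214.5 − j100)| = 0.448
|Γ|² = 0.201
P_refl = |Γ|²·P_inc = 44.6 W, P_del = (1 − |Γ|²)·P_inc = 177 W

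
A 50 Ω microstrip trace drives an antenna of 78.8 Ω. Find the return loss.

RL ≈ 13 dB

Γ = (78.8 − 50)/(78.8 + 50) = 0.224
RL = −20·log₁₀|Γ| = −20·log₁₀(0.224)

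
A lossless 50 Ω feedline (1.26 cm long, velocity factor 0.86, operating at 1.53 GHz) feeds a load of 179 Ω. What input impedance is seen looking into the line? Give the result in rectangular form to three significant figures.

λ = v/f = 0.86·c / 1.53 GHz = 0.169 m
βl = 2π·l/λ = 2π × 0.0747 = 26.9°
tan(βl) = tan(26.9°) = 0.507
Z_in = Z_0·(Z_L + jZ_0·tanβl)/(Z_0 + jZ_L·tanβl)
     = 50·(179 + j25.4)/(50 + j90.8)

Z_in ≈ 52.4 − j69.7 Ω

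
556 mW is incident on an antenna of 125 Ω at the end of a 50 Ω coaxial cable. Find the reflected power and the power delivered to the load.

P_reflected ≈ 102 mW; P_delivered ≈ 454 mW

Γ = (125 − 50)/(125 + 50) = 0.429
|Γ|² = 0.184
P_refl = |Γ|²·P_inc = 102 mW, P_del = (1 − |Γ|²)·P_inc = 454 mW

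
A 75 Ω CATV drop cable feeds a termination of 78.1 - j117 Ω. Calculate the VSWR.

Γ = (Z_L − Z_0)/(Z_L + Z_0) = (3.1 − j117)/(153.1 − j117)
|Γ| = 117/193 = 0.607
VSWR = (1 + |Γ|)/(1 − |Γ|) = 1.61/0.393

VSWR ≈ 4.09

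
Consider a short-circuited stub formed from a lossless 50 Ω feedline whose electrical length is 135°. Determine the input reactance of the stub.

X_in ≈ -50 Ω (capacitive)

tan(βl) = -1
For a short-circuited stub, Z_in = jZ_0·tan(βl)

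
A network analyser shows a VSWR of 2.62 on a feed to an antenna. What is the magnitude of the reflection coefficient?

|Γ| ≈ 0.448

|Γ| = (S − 1)/(S + 1) = (2.62 − 1)/(2.62 + 1) = 1.62/3.62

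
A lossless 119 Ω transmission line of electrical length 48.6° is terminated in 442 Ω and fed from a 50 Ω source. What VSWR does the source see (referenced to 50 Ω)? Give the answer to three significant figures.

VSWR ≈ 4.95

tan(βl) = 1.13
Z_in = Z_0·(Z_L + jZ_0·tanβl)/(Z_0 + jZ_L·tanβl) = 53.9 − j92.1 Ω
Γ_s = (Z_in − Z_s)/(Z_in + Z_s) = (3.9 − j92.1)/(104 − j92.1), |Γ_s| = 0.664
VSWR = (1 + |Γ_s|)/(1 − |Γ_s|)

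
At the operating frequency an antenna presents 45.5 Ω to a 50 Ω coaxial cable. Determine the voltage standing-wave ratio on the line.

VSWR ≈ 1.1

Γ = (45.5 − 50)/(45.5 + 50) = -0.0471
VSWR = (1 + 0.0471)/(1 − 0.0471)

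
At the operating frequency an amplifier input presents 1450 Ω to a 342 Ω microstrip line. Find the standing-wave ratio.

Γ = (1450 − 342)/(1450 + 342) = 0.618
VSWR = (1 + 0.618)/(1 − 0.618)

VSWR ≈ 4.24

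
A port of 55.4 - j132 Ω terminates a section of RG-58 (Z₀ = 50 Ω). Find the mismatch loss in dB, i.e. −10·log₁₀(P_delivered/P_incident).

mismatch loss ≈ 4.11 dB

Γ = (5.4 − j132)/(105.4 − j132), |Γ| = 0.782
|Γ|² = 0.612, so P_del/P_inc = 1 − |Γ|² = 0.388
ML = −10·log₁₀(1 − |Γ|²)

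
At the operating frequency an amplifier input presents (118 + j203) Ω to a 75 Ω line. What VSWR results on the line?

Γ = (Z_L − Z_0)/(Z_L + Z_0) = (43 + j203)/(193 + j203)
|Γ| = 208/280 = 0.741
VSWR = (1 + |Γ|)/(1 − |Γ|) = 1.74/0.259

VSWR ≈ 6.72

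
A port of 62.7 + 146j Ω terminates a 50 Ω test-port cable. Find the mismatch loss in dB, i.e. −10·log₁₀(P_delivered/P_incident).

mismatch loss ≈ 4.33 dB

Γ = (12.7 + j146)/(112.7 + j146), |Γ| = 0.795
|Γ|² = 0.631, so P_del/P_inc = 1 − |Γ|² = 0.369
ML = −10·log₁₀(1 − |Γ|²)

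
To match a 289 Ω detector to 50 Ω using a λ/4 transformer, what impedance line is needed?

Z_qwt = √(Z_0·R_L) = √(50 × 289) = √14450

Z_qwt ≈ 120 Ω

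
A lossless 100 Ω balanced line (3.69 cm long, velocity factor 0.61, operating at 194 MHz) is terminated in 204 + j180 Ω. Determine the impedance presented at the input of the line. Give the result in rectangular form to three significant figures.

λ = v/f = 0.61·c / 194 MHz = 0.943 m
βl = 2π·l/λ = 2π × 0.0391 = 14.1°
tan(βl) = tan(14.1°) = 0.251
Z_in = Z_0·(Z_L + jZ_0·tanβl)/(Z_0 + jZ_L·tanβl)
     = 100·(204 + j205)/(54.8 + j51.2)

Z_in ≈ 385 + j14.4 Ω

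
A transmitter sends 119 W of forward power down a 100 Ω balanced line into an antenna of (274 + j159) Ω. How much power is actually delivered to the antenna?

|Γ| = |(174 + j159)/(374 + j159)| = 0.58
|Γ|² = 0.336
P_refl = |Γ|²·P_inc = 40 W, P_del = (1 − |Γ|²)·P_inc = 79 W

P_delivered ≈ 79 W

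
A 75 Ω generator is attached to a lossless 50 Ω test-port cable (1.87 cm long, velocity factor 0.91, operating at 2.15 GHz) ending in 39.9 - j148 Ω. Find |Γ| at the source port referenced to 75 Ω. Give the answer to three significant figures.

λ = v/f = 0.91·c / 2.15 GHz = 0.127 m
βl = 2π·l/λ = 2π × 0.147 = 53°
tan(βl) = 1.33
Z_in = Z_0·(Z_L + jZ_0·tanβl)/(Z_0 + jZ_L·tanβl) = 4.34 − j17.5 Ω
Γ_s = (Z_in − Z_s)/(Z_in + Z_s) = (-70.7 − j17.5)/(79.3 − j17.5), |Γ_s| = 0.896

|Γ| ≈ 0.896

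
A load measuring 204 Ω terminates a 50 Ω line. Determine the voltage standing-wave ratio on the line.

VSWR ≈ 4.08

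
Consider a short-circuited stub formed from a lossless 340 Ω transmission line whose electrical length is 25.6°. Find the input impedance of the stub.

Z_in ≈ +j163 Ω

tan(βl) = 0.479
For a short-circuited stub, Z_in = jZ_0·tan(βl)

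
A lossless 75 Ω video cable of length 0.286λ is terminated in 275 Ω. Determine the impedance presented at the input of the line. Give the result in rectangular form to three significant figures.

Z_in ≈ 21.5 + j15.9 Ω

βl = 2π × 0.286 = 103°
tan(βl) = tan(103°) = -4.35
Z_in = Z_0·(Z_L + jZ_0·tanβl)/(Z_0 + jZ_L·tanβl)
     = 75·(275 − j326)/(75 − j1190)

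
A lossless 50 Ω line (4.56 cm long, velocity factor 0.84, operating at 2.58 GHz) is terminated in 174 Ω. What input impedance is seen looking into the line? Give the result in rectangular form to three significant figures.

Z_in ≈ 118 + j76.2 Ω

λ = v/f = 0.84·c / 2.58 GHz = 0.0977 m
βl = 2π·l/λ = 2π × 0.467 = 168°
tan(βl) = tan(168°) = -0.211
Z_in = Z_0·(Z_L + jZ_0·tanβl)/(Z_0 + jZ_L·tanβl)
     = 50·(174 − j10.6)/(50 − j36.8)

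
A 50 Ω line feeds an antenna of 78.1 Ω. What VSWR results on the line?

VSWR ≈ 1.56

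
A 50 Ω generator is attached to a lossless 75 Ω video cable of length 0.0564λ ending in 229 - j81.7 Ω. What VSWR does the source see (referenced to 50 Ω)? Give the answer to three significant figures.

βl = 2π × 0.0564 = 20.3°
tan(βl) = 0.37
Z_in = Z_0·(Z_L + jZ_0·tanβl)/(Z_0 + jZ_L·tanβl) = 80.2 − j103 Ω
Γ_s = (Z_in − Z_s)/(Z_in + Z_s) = (30.2 − j103)/(130 − j103), |Γ_s| = 0.647
VSWR = (1 + |Γ_s|)/(1 − |Γ_s|)

VSWR ≈ 4.66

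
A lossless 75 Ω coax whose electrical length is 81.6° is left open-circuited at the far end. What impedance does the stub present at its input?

Z_in ≈ −j11.1 Ω

tan(βl) = 6.77
For an open-circuited stub, Z_in = −jZ_0·cot(βl) = −jZ_0/tan(βl)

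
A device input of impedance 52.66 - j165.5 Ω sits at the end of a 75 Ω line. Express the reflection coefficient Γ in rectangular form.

Γ = (Z_L − Z_0)/(Z_L + Z_0) = (-22.34 − j165.5)/(127.7 − j165.5)

Γ ≈ 0.562 − j0.568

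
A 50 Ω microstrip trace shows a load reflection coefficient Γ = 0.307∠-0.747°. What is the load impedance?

Z_L = Z_0·(1 + Γ)/(1 − Γ) = 50·(1.31 − j0.004)/(0.693 + j0.004)

Z_L ≈ 94.3 − j0.833 Ω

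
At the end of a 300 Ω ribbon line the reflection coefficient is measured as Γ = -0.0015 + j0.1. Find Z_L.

Z_L = Z_0·(1 + Γ)/(1 − Γ) = 300·(0.999 + j0.1)/(1 − j0.1)

Z_L ≈ 293 + j59.2 Ω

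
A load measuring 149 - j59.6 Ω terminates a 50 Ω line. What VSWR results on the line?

Γ = (Z_L − Z_0)/(Z_L + Z_0) = (99 − j59.6)/(199 − j59.6)
|Γ| = 116/208 = 0.556
VSWR = (1 + |Γ|)/(1 − |Γ|) = 1.56/0.444

VSWR ≈ 3.51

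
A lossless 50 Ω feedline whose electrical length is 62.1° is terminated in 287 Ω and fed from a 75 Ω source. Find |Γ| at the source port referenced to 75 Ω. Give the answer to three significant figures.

|Γ| ≈ 0.767

tan(βl) = 1.89
Z_in = Z_0·(Z_L + jZ_0·tanβl)/(Z_0 + jZ_L·tanβl) = 11.1 − j25.5 Ω
Γ_s = (Z_in − Z_s)/(Z_in + Z_s) = (-63.9 − j25.5)/(86.1 − j25.5), |Γ_s| = 0.767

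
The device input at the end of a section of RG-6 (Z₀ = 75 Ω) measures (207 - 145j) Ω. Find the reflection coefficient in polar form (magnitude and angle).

Γ ≈ 0.618 ∠ -20.5°

Γ = (Z_L − Z_0)/(Z_L + Z_0) = (132 − j145)/(282 − j145)
|Γ| = 196/317 = 0.618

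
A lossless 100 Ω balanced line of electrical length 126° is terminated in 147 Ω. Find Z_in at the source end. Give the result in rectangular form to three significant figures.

Z_in ≈ 83.5 + j31.4 Ω

tan(βl) = tan(126°) = -1.38
Z_in = Z_0·(Z_L + jZ_0·tanβl)/(Z_0 + jZ_L·tanβl)
     = 100·(147 − j138)/(100 − j202)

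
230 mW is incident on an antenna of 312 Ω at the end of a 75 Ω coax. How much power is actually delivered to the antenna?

P_delivered ≈ 144 mW

Γ = (312 − 75)/(312 + 75) = 0.612
|Γ|² = 0.375
P_refl = |Γ|²·P_inc = 86.3 mW, P_del = (1 − |Γ|²)·P_inc = 144 mW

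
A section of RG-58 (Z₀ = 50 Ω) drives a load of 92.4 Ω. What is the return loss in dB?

RL ≈ 10.5 dB

Γ = (92.4 − 50)/(92.4 + 50) = 0.298
RL = −20·log₁₀|Γ| = −20·log₁₀(0.298)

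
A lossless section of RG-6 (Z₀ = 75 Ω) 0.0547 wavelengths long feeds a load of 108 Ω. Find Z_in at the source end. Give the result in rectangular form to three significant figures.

βl = 2π × 0.0547 = 19.7°
tan(βl) = tan(19.7°) = 0.358
Z_in = Z_0·(Z_L + jZ_0·tanβl)/(Z_0 + jZ_L·tanβl)
     = 75·(108 + j26.8)/(75 + j38.7)

Z_in ≈ 96.3 − j22.8 Ω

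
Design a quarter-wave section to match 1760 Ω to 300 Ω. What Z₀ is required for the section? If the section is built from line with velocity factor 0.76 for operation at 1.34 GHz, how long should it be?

Z_qwt = √(Z_0·R_L) = √(300 × 1760) = √528000
λ = 0.76·c/f = 0.17 m, so l = λ/4 = 0.0425 m

Z_qwt ≈ 727 Ω; length ≈ 4.25 cm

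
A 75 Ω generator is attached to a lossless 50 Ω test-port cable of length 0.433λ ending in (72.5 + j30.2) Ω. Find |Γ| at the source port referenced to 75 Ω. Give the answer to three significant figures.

|Γ| ≈ 0.353

βl = 2π × 0.433 = 156°
tan(βl) = -0.448
Z_in = Z_0·(Z_L + jZ_0·tanβl)/(Z_0 + jZ_L·tanβl) = 42.8 + j28 Ω
Γ_s = (Z_in − Z_s)/(Z_in + Z_s) = (-32.2 + j28)/(118 + j28), |Γ_s| = 0.353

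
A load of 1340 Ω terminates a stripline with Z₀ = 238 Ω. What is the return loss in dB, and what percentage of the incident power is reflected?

Γ = (1340 − 238)/(1340 + 238) = 0.698
RL = −20·log₁₀(0.698) = 3.12 dB
P_refl/P_inc = |Γ|² = 0.488

RL ≈ 3.12 dB; 48.8% of incident power reflected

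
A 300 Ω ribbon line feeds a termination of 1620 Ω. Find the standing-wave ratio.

VSWR ≈ 5.4

For a purely resistive load, VSWR = R_L/Z_0 or Z_0/R_L (whichever > 1) = 1620/300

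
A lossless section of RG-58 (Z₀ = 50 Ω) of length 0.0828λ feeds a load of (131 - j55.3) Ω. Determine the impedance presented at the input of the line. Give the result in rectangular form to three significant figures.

βl = 2π × 0.0828 = 29.8°
tan(βl) = tan(29.8°) = 0.573
Z_in = Z_0·(Z_L + jZ_0·tanβl)/(Z_0 + jZ_L·tanβl)
     = 50·(131 − j26.7)/(81.7 + j75)

Z_in ≈ 35.4 − j48.8 Ω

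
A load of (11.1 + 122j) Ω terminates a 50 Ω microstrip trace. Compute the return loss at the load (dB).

Γ = (-38.9 + j122)/(61.1 + j122), |Γ| = 0.938
RL = −20·log₁₀|Γ| = −20·log₁₀(0.938)

RL ≈ 0.551 dB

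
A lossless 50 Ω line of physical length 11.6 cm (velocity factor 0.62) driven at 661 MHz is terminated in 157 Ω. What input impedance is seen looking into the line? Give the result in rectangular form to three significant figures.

λ = v/f = 0.62·c / 661 MHz = 0.281 m
βl = 2π·l/λ = 2π × 0.412 = 148°
tan(βl) = tan(148°) = -0.615
Z_in = Z_0·(Z_L + jZ_0·tanβl)/(Z_0 + jZ_L·tanβl)
     = 50·(157 − j30.8)/(50 − j96.6)

Z_in ≈ 45.7 + j57.6 Ω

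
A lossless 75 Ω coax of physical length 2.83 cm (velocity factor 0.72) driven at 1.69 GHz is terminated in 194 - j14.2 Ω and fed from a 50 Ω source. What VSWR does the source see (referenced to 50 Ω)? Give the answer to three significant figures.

λ = v/f = 0.72·c / 1.69 GHz = 0.128 m
βl = 2π·l/λ = 2π × 0.221 = 79.7°
tan(βl) = 5.51
Z_in = Z_0·(Z_L + jZ_0·tanβl)/(Z_0 + jZ_L·tanβl) = 29.3 − j9.41 Ω
Γ_s = (Z_in − Z_s)/(Z_in + Z_s) = (-20.7 − j9.41)/(79.3 − j9.41), |Γ_s| = 0.284
VSWR = (1 + |Γ_s|)/(1 − |Γ_s|)

VSWR ≈ 1.79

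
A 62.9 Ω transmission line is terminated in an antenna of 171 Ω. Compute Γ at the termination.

Γ = 0.462

Γ = (Z_L − Z_0)/(Z_L + Z_0) = (171 − 62.9)/(171 + 62.9) = 108.1/233.9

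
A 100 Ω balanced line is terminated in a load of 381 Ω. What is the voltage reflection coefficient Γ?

Γ = 0.584

Γ = (Z_L − Z_0)/(Z_L + Z_0) = (381 − 100)/(381 + 100) = 281/481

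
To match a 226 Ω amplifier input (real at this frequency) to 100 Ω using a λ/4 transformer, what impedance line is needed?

Z_qwt ≈ 150 Ω

Z_qwt = √(Z_0·R_L) = √(100 × 226) = √22600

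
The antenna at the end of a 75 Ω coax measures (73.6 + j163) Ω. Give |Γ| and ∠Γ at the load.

Γ = (Z_L − Z_0)/(Z_L + Z_0) = (-1.4 + j163)/(148.6 + j163)
|Γ| = 163/221 = 0.739

Γ ≈ 0.739 ∠ 42.8°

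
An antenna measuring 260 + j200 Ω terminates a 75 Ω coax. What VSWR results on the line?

Γ = (Z_L − Z_0)/(Z_L + Z_0) = (185 + j200)/(335 + j200)
|Γ| = 272/390 = 0.698
VSWR = (1 + |Γ|)/(1 − |Γ|) = 1.7/0.302

VSWR ≈ 5.63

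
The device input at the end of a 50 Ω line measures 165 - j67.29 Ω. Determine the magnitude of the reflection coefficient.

|Γ| ≈ 0.591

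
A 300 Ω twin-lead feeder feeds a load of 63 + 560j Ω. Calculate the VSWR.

Γ = (Z_L − Z_0)/(Z_L + Z_0) = (-237 + j560)/(363 + j560)
|Γ| = 608/667 = 0.911
VSWR = (1 + |Γ|)/(1 − |Γ|) = 1.91/0.0888

VSWR ≈ 21.5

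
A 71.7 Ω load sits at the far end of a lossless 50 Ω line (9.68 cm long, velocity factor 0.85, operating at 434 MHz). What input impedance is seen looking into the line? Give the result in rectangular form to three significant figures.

Z_in ≈ 40.3 − j13 Ω

λ = v/f = 0.85·c / 434 MHz = 0.588 m
βl = 2π·l/λ = 2π × 0.165 = 59.3°
tan(βl) = tan(59.3°) = 1.68
Z_in = Z_0·(Z_L + jZ_0·tanβl)/(Z_0 + jZ_L·tanβl)
     = 50·(71.7 + j84.2)/(50 + j121)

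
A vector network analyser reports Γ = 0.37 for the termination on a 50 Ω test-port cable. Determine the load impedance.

Z_L = Z_0·(1 + Γ)/(1 − Γ) = 50·(1.37)/(0.63)

Z_L ≈ 109 Ω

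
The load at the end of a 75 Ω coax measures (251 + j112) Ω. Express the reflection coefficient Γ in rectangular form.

Γ ≈ 0.588 + j0.141

Γ = (Z_L − Z_0)/(Z_L + Z_0) = (176 + j112)/(326 + j112)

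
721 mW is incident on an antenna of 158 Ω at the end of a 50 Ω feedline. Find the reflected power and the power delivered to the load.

Γ = (158 − 50)/(158 + 50) = 0.519
|Γ|² = 0.27
P_refl = |Γ|²·P_inc = 194 mW, P_del = (1 − |Γ|²)·P_inc = 527 mW

P_reflected ≈ 194 mW; P_delivered ≈ 527 mW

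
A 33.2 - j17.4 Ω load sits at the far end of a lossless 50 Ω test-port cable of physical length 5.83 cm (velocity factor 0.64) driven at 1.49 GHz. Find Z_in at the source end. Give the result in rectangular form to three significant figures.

Z_in ≈ 43.3 − j26.8 Ω

λ = v/f = 0.64·c / 1.49 GHz = 0.129 m
βl = 2π·l/λ = 2π × 0.452 = 163°
tan(βl) = tan(163°) = -0.308
Z_in = Z_0·(Z_L + jZ_0·tanβl)/(Z_0 + jZ_L·tanβl)
     = 50·(33.2 − j32.8)/(44.6 − j10.2)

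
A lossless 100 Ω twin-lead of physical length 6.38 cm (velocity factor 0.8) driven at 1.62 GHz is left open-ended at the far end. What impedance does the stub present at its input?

Z_in ≈ +j215 Ω

λ = v/f = 0.8·c / 1.62 GHz = 0.148 m
βl = 2π·l/λ = 2π × 0.431 = 155°
tan(βl) = -0.466
For an open-ended stub, Z_in = −jZ_0·cot(βl) = −jZ_0/tan(βl)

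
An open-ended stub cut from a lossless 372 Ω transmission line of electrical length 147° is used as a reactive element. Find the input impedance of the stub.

tan(βl) = -0.649
For an open-ended stub, Z_in = −jZ_0·cot(βl) = −jZ_0/tan(βl)

Z_in ≈ +j573 Ω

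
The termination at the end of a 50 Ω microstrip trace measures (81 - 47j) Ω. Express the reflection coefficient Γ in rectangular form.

Γ = (Z_L − Z_0)/(Z_L + Z_0) = (31 − j47)/(131 − j47)

Γ ≈ 0.324 − j0.243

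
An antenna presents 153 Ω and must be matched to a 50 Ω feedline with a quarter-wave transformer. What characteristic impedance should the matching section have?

Z_qwt ≈ 87.5 Ω

Z_qwt = √(Z_0·R_L) = √(50 × 153) = √7650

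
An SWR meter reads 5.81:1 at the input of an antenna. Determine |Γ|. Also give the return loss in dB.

|Γ| ≈ 0.706; return loss ≈ 3.02 dB

|Γ| = (S − 1)/(S + 1) = (5.81 − 1)/(5.81 + 1) = 4.81/6.81
RL = −20·log₁₀|Γ| = −20·log₁₀(0.706)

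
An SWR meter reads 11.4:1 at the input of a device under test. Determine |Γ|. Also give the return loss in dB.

|Γ| = (S − 1)/(S + 1) = (11.4 − 1)/(11.4 + 1) = 10.4/12.4
RL = −20·log₁₀|Γ| = −20·log₁₀(0.839)

|Γ| ≈ 0.839; return loss ≈ 1.53 dB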